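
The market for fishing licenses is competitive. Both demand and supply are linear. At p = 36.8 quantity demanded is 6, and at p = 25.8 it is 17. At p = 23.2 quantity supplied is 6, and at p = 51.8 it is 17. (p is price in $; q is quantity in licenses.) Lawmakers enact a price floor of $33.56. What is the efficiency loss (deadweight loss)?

$0.52

Demand slope = (25.8 − 36.8)/(17 − 6) = −1, so p = 42.8 − q.
Supply slope = (51.8 − 23.2)/(17 − 6) = 2.6, so p = 7.6 + 2.6q.
Competitive equilibrium: 42.8 − q = 7.6 + 2.6q → q* = 9.7778, p* = 33.0222.
At the floor p = 33.56, quantity demanded = (42.8 − 33.56)/1 = 9.24.
Sellers' marginal cost at q' = 9.24: 7.6 + 2.6·9.24 = 31.624.
Δq = 9.7778 − 9.24 = 0.5378; wedge = 33.56 − 31.624 = 1.936.
DWL = ½ × 0.5378 × 1.936 = $0.52.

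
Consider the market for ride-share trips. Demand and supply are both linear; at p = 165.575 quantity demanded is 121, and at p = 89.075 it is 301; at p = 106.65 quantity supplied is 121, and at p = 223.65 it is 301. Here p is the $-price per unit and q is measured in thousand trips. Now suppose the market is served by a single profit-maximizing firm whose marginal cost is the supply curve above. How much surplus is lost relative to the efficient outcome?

Demand slope = (89.075 − 165.575)/(301 − 121) = −0.425, so p = 217 − 0.425q.
Supply slope = (223.65 − 106.65)/(301 − 121) = 0.65, so p = 28 + 0.65q.
Competitive equilibrium: 217 − 0.425q = 28 + 0.65q → q* = 175.814, p* = 142.2791.
Marginal revenue: MR = 217 − 0.85q. Set MR = MC: 217 − 0.85q = 28 + 0.65q → q_m = 126.
Price p_m = 217 − 0.425·126 = 163.45; MC(q_m) = 28 + 0.65·126 = 109.9.
Competitive q* = 175.814, so Δq = 49.814; wedge = 163.45 − 109.9 = 53.55.
Welfare loss = ½ × 49.814 × 53.55 = $1333.77 thousand.

$1333.77 thousand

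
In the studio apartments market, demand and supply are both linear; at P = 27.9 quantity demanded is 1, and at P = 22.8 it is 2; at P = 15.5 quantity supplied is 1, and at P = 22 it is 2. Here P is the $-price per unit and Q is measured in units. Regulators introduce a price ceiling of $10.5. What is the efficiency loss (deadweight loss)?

$19.60

Demand slope = (22.8 − 27.9)/(2 − 1) = −5.1, so P = 33 − 5.1Q.
Supply slope = (22 − 15.5)/(2 − 1) = 6.5, so P = 9 + 6.5Q.
Competitive equilibrium: 33 − 5.1Q = 9 + 6.5Q → Q* = 2.069, P* = 22.4483.
At the ceiling P = 10.5, quantity supplied = (10.5 − 9)/6.5 = 0.2308.
Willingness to pay at Q' = 0.2308: 33 − 5.1·0.2308 = 31.8229.
ΔQ = 2.069 − 0.2308 = 1.8382; wedge = 31.8229 − 10.5 = 21.3229.
Welfare loss = ½ × 1.8382 × 21.3229 = $19.60.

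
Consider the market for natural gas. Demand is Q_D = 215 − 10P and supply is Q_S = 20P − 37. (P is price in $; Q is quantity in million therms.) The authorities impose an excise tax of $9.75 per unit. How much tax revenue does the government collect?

In inverse form: demand P = 21.5 − 0.1Q, supply P = 1.85 + 0.05Q.
Competitive equilibrium: 21.5 − 0.1Q = 1.85 + 0.05Q → Q* = 131, P* = 8.4.
With the tax, the buyer price exceeds the seller price by 9.75: (21.5 − 0.1Q) − (1.85 + 0.05Q) = 9.75 → Q' = 66.
Tax revenue = 9.75 × 66 = $643.50 million.

$643.50 million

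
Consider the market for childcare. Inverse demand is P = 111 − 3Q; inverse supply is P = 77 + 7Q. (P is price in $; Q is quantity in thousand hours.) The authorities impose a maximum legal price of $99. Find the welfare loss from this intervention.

Competitive equilibrium: 111 − 3Q = 77 + 7Q → Q* = 3.4, P* = 100.8.
At the ceiling P = 99, quantity supplied = (99 − 77)/7 = 3.1429.
Willingness to pay at Q' = 3.1429: 111 − 3·3.1429 = 101.5713.
ΔQ = 3.4 − 3.1429 = 0.2571; wedge = 101.5713 − 99 = 2.5713.
DWL = ½ × 0.2571 × 2.5713 = $0.33 thousand.

$0.33 thousand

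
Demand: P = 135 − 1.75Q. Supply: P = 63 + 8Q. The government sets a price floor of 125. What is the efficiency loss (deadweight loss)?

13.60

Competitive equilibrium: 135 − 1.75Q = 63 + 8Q → Q* = 7.3846, P* = 122.0769.
At the floor P = 125, quantity demanded = (135 − 125)/1.75 = 5.7143.
Sellers' marginal cost at Q' = 5.7143: 63 + 8·5.7143 = 108.7144.
ΔQ = 7.3846 − 5.7143 = 1.6703; wedge = 125 − 108.7144 = 16.2856.
Deadweight loss = ½ × 1.6703 × 16.2856 = 13.60.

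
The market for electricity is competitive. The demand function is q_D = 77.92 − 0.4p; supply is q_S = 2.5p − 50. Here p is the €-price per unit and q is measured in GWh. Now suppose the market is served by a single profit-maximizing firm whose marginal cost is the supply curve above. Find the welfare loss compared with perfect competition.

€1129.14

In inverse form: demand p = 194.8 − 2.5q, supply p = 20 + 0.4q.
Competitive equilibrium: 194.8 − 2.5q = 20 + 0.4q → q* = 60.2759, p* = 44.1103.
Marginal revenue: MR = 194.8 − 5q. Set MR = MC: 194.8 − 5q = 20 + 0.4q → q_m = 32.3704.
Price p_m = 194.8 − 2.5·32.3704 = 113.874; MC(q_m) = 20 + 0.4·32.3704 = 32.9482.
Competitive q* = 60.2759, so Δq = 27.9055; wedge = 113.874 − 32.9482 = 80.9258.
The triangle = ½ × 27.9055 × 80.9258 = €1129.14.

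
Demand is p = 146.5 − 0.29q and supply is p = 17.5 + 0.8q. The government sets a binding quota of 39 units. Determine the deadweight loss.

Competitive equilibrium: 146.5 − 0.29q = 17.5 + 0.8q → q* = 118.3486, p* = 112.1789.
At q = 39: demand price = 146.5 − 0.29·39 = 135.19; supply price = 17.5 + 0.8·39 = 48.7.
Δq = 118.3486 − 39 = 79.3486; wedge = 135.19 − 48.7 = 86.49.
Deadweight loss = ½ × 79.3486 × 86.49 = 3431.43.

3431.43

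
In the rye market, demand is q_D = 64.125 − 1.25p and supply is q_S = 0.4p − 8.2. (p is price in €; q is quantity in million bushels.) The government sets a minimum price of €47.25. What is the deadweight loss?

In inverse form: demand p = 51.3 − 0.8q, supply p = 20.5 + 2.5q.
Competitive equilibrium: 51.3 − 0.8q = 20.5 + 2.5q → q* = 9.3333, p* = 43.8333.
At the floor p = 47.25, quantity demanded = (51.3 − 47.25)/0.8 = 5.0625.
Sellers' marginal cost at q' = 5.0625: 20.5 + 2.5·5.0625 = 33.1563.
Δq = 9.3333 − 5.0625 = 4.2708; wedge = 47.25 − 33.1563 = 14.0937.
DWL = ½ × 4.2708 × 14.0937 = €30.10 million.

€30.10 million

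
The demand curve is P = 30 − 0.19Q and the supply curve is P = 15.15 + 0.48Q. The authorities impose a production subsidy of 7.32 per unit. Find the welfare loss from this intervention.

Competitive equilibrium: 30 − 0.19Q = 15.15 + 0.48Q → Q* = 22.1642, P* = 25.7888.
The subsidy lowers effective supply by 7.32: P = 7.83 + 0.48Q.
New quantity: 30 − 0.19Q = 7.83 + 0.48Q → Q' = 33.0896.
Overproduction ΔQ = 33.0896 − 22.1642 = 10.9254; wedge = subsidy = 7.32.
Welfare loss = ½ × 10.9254 × 7.32 = 39.99.

39.99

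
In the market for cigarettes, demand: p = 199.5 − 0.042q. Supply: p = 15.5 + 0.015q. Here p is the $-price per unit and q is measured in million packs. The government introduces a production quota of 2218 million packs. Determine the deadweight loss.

$29076.89 million

Competitive equilibrium: 199.5 − 0.042q = 15.5 + 0.015q → q* = 3228.0702, p* = 63.9211.
At q = 2218: demand price = 199.5 − 0.042·2218 = 106.344; supply price = 15.5 + 0.015·2218 = 48.77.
Δq = 3228.0702 − 2218 = 1010.0702; wedge = 106.344 − 48.77 = 57.574.
Deadweight loss = ½ × 1010.0702 × 57.574 = $29076.89 million.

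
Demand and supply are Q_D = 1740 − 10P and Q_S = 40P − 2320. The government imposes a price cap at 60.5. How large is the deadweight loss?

In inverse form: demand P = 174 − 0.1Q, supply P = 58 + 0.025Q.
Competitive equilibrium: 174 − 0.1Q = 58 + 0.025Q → Q* = 928, P* = 81.2.
At the ceiling P = 60.5, quantity supplied = (60.5 − 58)/0.025 = 100.
Willingness to pay at Q' = 100: 174 − 0.1·100 = 164.
ΔQ = 928 − 100 = 828; wedge = 164 − 60.5 = 103.5.
DWL = ½ × 828 × 103.5 = 42849.

42849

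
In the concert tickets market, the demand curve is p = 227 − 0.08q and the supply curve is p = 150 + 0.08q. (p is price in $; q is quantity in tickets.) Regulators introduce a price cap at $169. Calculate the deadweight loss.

$4753.125

Competitive equilibrium: 227 − 0.08q = 150 + 0.08q → q* = 481.25, p* = 188.5.
At the ceiling p = 169, quantity supplied = (169 − 150)/0.08 = 237.5.
Willingness to pay at q' = 237.5: 227 − 0.08·237.5 = 208.
Δq = 481.25 − 237.5 = 243.75; wedge = 208 − 169 = 39.
The triangle = ½ × 243.75 × 39 = $4753.125.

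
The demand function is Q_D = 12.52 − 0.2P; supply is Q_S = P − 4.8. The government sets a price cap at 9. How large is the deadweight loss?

88.56

In inverse form: demand P = 62.6 − 5Q, supply P = 4.8 + Q.
Competitive equilibrium: 62.6 − 5Q = 4.8 + Q → Q* = 9.6333, P* = 14.4333.
At the ceiling P = 9, quantity supplied = (9 − 4.8)/1 = 4.2.
Willingness to pay at Q' = 4.2: 62.6 − 5·4.2 = 41.6.
ΔQ = 9.6333 − 4.2 = 5.4333; wedge = 41.6 − 9 = 32.6.
DWL = ½ × 5.4333 × 32.6 = 88.56.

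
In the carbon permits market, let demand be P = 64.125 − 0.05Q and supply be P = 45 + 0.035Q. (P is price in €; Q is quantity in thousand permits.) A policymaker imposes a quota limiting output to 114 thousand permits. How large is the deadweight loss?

€523.64 thousand

Competitive equilibrium: 64.125 − 0.05Q = 45 + 0.035Q → Q* = 225, P* = 52.875.
At Q = 114: demand price = 64.125 − 0.05·114 = 58.425; supply price = 45 + 0.035·114 = 48.99.
ΔQ = 225 − 114 = 111; wedge = 58.425 − 48.99 = 9.435.
Deadweight loss = ½ × 111 × 9.435 = €523.64 thousand.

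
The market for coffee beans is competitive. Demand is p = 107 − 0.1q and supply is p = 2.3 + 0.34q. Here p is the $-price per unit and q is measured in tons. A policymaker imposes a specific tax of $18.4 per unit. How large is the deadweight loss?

$384.73

Competitive equilibrium: 107 − 0.1q = 2.3 + 0.34q → q* = 237.9545, p* = 83.2045.
With the tax, the buyer price exceeds the seller price by 18.4: (107 − 0.1q) − (2.3 + 0.34q) = 18.4 → q' = 196.1364.
Δq = 237.9545 − 196.1364 = 41.8181; the wedge equals the tax, 18.4.
Welfare loss = ½ × 41.8181 × 18.4 = $384.73.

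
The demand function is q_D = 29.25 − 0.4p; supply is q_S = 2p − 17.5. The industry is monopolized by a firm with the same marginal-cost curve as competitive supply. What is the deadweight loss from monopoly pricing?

142.70

In inverse form: demand p = 73.125 − 2.5q, supply p = 8.75 + 0.5q.
Competitive equilibrium: 73.125 − 2.5q = 8.75 + 0.5q → q* = 21.45833, p* = 19.47917.
Marginal revenue: MR = 73.125 − 5q. Set MR = MC: 73.125 − 5q = 8.75 + 0.5q → q_m = 11.70455.
Price p_m = 73.125 − 2.5·11.70455 = 43.86363; MC(q_m) = 8.75 + 0.5·11.70455 = 14.60228.
Competitive q* = 21.45833, so Δq = 9.75378; wedge = 43.86363 − 14.60228 = 29.26135.
Welfare loss = ½ × 9.75378 × 29.26135 = 142.70.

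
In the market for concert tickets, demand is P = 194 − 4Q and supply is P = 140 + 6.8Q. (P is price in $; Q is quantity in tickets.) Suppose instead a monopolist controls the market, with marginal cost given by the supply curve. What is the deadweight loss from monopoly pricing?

Competitive equilibrium: 194 − 4Q = 140 + 6.8Q → Q* = 5, P* = 174.
Marginal revenue: MR = 194 − 8Q. Set MR = MC: 194 − 8Q = 140 + 6.8Q → Q_m = 3.6486.
Price P_m = 194 − 4·3.6486 = 179.4056; MC(Q_m) = 140 + 6.8·3.6486 = 164.8105.
Competitive Q* = 5, so ΔQ = 1.3514; wedge = 179.4056 − 164.8105 = 14.5951.
The triangle = ½ × 1.3514 × 14.5951 = $9.86.

$9.86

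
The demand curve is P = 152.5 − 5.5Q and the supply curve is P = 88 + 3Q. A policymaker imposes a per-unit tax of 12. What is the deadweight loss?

Competitive equilibrium: 152.5 − 5.5Q = 88 + 3Q → Q* = 7.5882, P* = 110.7647.
With the tax, the buyer price exceeds the seller price by 12: (152.5 − 5.5Q) − (88 + 3Q) = 12 → Q' = 6.1765.
ΔQ = 7.5882 − 6.1765 = 1.4117; the wedge equals the tax, 12.
The triangle = ½ × 1.4117 × 12 = 8.47.

8.47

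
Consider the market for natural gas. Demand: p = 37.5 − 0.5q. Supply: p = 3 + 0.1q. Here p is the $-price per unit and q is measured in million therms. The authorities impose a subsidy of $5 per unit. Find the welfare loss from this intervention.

$20.83 million

Competitive equilibrium: 37.5 − 0.5q = 3 + 0.1q → q* = 57.5, p* = 8.75.
The subsidy lowers effective supply by 5: p = 0.1q − 2.
New quantity: 37.5 − 0.5q = 0.1q − 2 → q' = 65.8333.
Overproduction Δq = 65.8333 − 57.5 = 8.3333; wedge = subsidy = 5.
DWL = ½ × 8.3333 × 5 = $20.83 million.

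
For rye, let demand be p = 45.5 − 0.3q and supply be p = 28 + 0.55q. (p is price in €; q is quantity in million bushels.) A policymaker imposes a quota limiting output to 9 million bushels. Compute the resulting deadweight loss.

€57.07 million

Competitive equilibrium: 45.5 − 0.3q = 28 + 0.55q → q* = 20.5882, p* = 39.3235.
At q = 9: demand price = 45.5 − 0.3·9 = 42.8; supply price = 28 + 0.55·9 = 32.95.
Δq = 20.5882 − 9 = 11.5882; wedge = 42.8 − 32.95 = 9.85.
The triangle = ½ × 11.5882 × 9.85 = €57.07 million.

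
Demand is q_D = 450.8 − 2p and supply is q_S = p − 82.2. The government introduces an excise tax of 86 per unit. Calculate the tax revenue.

In inverse form: demand p = 225.4 − 0.5q, supply p = 82.2 + q.
Competitive equilibrium: 225.4 − 0.5q = 82.2 + q → q* = 95.46667, p* = 177.66667.
With the tax, the buyer price exceeds the seller price by 86: (225.4 − 0.5q) − (82.2 + q) = 86 → q' = 38.13333.
Tax revenue = 86 × 38.13333 = 3279.47.

3279.47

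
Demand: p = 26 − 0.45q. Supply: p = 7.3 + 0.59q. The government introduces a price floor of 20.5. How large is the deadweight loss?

17.24

Competitive equilibrium: 26 − 0.45q = 7.3 + 0.59q → q* = 17.9808, p* = 17.9087.
At the floor p = 20.5, quantity demanded = (26 − 20.5)/0.45 = 12.2222.
Sellers' marginal cost at q' = 12.2222: 7.3 + 0.59·12.2222 = 14.5111.
Δq = 17.9808 − 12.2222 = 5.7586; wedge = 20.5 − 14.5111 = 5.9889.
Welfare loss = ½ × 5.7586 × 5.9889 = 17.24.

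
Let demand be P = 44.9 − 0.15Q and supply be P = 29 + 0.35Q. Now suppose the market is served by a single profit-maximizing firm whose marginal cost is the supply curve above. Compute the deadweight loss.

Competitive equilibrium: 44.9 − 0.15Q = 29 + 0.35Q → Q* = 31.8, P* = 40.13.
Marginal revenue: MR = 44.9 − 0.3Q. Set MR = MC: 44.9 − 0.3Q = 29 + 0.35Q → Q_m = 24.4615.
Price P_m = 44.9 − 0.15·24.4615 = 41.2308; MC(Q_m) = 29 + 0.35·24.4615 = 37.5615.
Competitive Q* = 31.8, so ΔQ = 7.3385; wedge = 41.2308 − 37.5615 = 3.6693.
DWL = ½ × 7.3385 × 3.6693 = 13.46.

13.46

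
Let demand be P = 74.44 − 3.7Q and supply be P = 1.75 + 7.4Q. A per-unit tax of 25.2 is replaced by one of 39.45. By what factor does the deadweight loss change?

Competitive equilibrium: 74.44 − 3.7Q = 1.75 + 7.4Q → Q* = 6.5486, P* = 50.21.
For a per-unit tax t: ΔQ = t/11.1, so DWL = ½·t·(t/11.1) = t²/22.2.
At t = 25.2: DWL = 28.605. At t = 39.45: DWL = 70.104.
Ratio = (39.45/25.2)² = 2.451.

2.451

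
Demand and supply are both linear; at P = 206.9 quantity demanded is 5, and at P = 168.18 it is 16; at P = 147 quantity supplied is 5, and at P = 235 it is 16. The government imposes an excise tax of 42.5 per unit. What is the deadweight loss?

Demand slope = (168.18 − 206.9)/(16 − 5) = −3.52, so P = 224.5 − 3.52Q.
Supply slope = (235 − 147)/(16 − 5) = 8, so P = 107 + 8Q.
Competitive equilibrium: 224.5 − 3.52Q = 107 + 8Q → Q* = 10.1997, P* = 188.5972.
With the tax, the buyer price exceeds the seller price by 42.5: (224.5 − 3.52Q) − (107 + 8Q) = 42.5 → Q' = 6.5104.
ΔQ = 10.1997 − 6.5104 = 3.6893; the wedge equals the tax, 42.5.
The triangle = ½ × 3.6893 × 42.5 = 78.40.

78.40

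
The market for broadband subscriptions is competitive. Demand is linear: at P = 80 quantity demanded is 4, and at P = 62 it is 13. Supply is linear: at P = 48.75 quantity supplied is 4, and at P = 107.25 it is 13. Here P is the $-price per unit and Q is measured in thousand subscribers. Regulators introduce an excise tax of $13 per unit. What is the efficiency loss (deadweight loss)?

$9.94 thousand

Demand slope = (62 − 80)/(13 − 4) = −2, so P = 88 − 2Q.
Supply slope = (107.25 − 48.75)/(13 − 4) = 6.5, so P = 22.75 + 6.5Q.
Competitive equilibrium: 88 − 2Q = 22.75 + 6.5Q → Q* = 7.6765, P* = 72.6471.
With the tax, the buyer price exceeds the seller price by 13: (88 − 2Q) − (22.75 + 6.5Q) = 13 → Q' = 6.1471.
ΔQ = 7.6765 − 6.1471 = 1.5294; the wedge equals the tax, 13.
Welfare loss = ½ × 1.5294 × 13 = $9.94 thousand.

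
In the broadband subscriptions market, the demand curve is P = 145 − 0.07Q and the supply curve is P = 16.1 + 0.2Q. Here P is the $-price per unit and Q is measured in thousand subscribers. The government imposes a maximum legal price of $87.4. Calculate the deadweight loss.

$1973.51 thousand

Competitive equilibrium: 145 − 0.07Q = 16.1 + 0.2Q → Q* = 477.4074, P* = 111.5815.
At the ceiling P = 87.4, quantity supplied = (87.4 − 16.1)/0.2 = 356.5.
Willingness to pay at Q' = 356.5: 145 − 0.07·356.5 = 120.045.
ΔQ = 477.4074 − 356.5 = 120.9074; wedge = 120.045 − 87.4 = 32.645.
Welfare loss = ½ × 120.9074 × 32.645 = $1973.51 thousand.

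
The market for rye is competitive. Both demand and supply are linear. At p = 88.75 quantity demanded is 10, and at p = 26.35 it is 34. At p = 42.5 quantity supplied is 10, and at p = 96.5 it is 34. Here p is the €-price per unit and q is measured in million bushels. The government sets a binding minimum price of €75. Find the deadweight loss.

Demand slope = (26.35 − 88.75)/(34 − 10) = −2.6, so p = 114.75 − 2.6q.
Supply slope = (96.5 − 42.5)/(34 − 10) = 2.25, so p = 20 + 2.25q.
Competitive equilibrium: 114.75 − 2.6q = 20 + 2.25q → q* = 19.5361, p* = 63.9562.
At the floor p = 75, quantity demanded = (114.75 − 75)/2.6 = 15.2885.
Sellers' marginal cost at q' = 15.2885: 20 + 2.25·15.2885 = 54.3991.
Δq = 19.5361 − 15.2885 = 4.2476; wedge = 75 − 54.3991 = 20.6009.
The triangle = ½ × 4.2476 × 20.6009 = €43.75 million.

€43.75 million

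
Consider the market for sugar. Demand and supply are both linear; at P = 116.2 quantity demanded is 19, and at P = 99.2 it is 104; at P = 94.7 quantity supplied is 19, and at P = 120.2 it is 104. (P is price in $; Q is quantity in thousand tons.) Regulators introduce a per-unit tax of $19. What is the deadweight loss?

$361 thousand

Demand slope = (99.2 − 116.2)/(104 − 19) = −0.2, so P = 120 − 0.2Q.
Supply slope = (120.2 − 94.7)/(104 − 19) = 0.3, so P = 89 + 0.3Q.
Competitive equilibrium: 120 − 0.2Q = 89 + 0.3Q → Q* = 62, P* = 107.6.
With the tax, the buyer price exceeds the seller price by 19: (120 − 0.2Q) − (89 + 0.3Q) = 19 → Q' = 24.
ΔQ = 62 − 24 = 38; the wedge equals the tax, 19.
The triangle = ½ × 38 × 19 = $361 thousand.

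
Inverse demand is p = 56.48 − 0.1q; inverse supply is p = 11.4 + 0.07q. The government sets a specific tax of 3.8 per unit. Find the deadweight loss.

Competitive equilibrium: 56.48 − 0.1q = 11.4 + 0.07q → q* = 265.1765, p* = 29.9624.
With the tax, the buyer price exceeds the seller price by 3.8: (56.48 − 0.1q) − (11.4 + 0.07q) = 3.8 → q' = 242.8235.
Δq = 265.1765 − 242.8235 = 22.353; the wedge equals the tax, 3.8.
DWL = ½ × 22.353 × 3.8 = 42.47.

42.47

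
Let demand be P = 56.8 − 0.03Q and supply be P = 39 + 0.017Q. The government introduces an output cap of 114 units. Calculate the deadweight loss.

1646.84

Competitive equilibrium: 56.8 − 0.03Q = 39 + 0.017Q → Q* = 378.7234, P* = 45.4383.
At Q = 114: demand price = 56.8 − 0.03·114 = 53.38; supply price = 39 + 0.017·114 = 40.938.
ΔQ = 378.7234 − 114 = 264.7234; wedge = 53.38 − 40.938 = 12.442.
DWL = ½ × 264.7234 × 12.442 = 1646.84.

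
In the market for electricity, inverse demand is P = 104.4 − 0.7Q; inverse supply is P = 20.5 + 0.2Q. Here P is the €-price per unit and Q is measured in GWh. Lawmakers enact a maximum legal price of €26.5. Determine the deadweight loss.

Competitive equilibrium: 104.4 − 0.7Q = 20.5 + 0.2Q → Q* = 93.2222, P* = 39.1444.
At the ceiling P = 26.5, quantity supplied = (26.5 − 20.5)/0.2 = 30.
Willingness to pay at Q' = 30: 104.4 − 0.7·30 = 83.4.
ΔQ = 93.2222 − 30 = 63.2222; wedge = 83.4 − 26.5 = 56.9.
DWL = ½ × 63.2222 × 56.9 = €1798.67.

€1798.67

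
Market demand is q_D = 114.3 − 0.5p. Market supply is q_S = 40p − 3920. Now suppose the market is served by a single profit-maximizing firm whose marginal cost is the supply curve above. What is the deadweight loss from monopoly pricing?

In inverse form: demand p = 228.6 − 2q, supply p = 98 + 0.025q.
Competitive equilibrium: 228.6 − 2q = 98 + 0.025q → q* = 64.4938, p* = 99.6123.
Marginal revenue: MR = 228.6 − 4q. Set MR = MC: 228.6 − 4q = 98 + 0.025q → q_m = 32.4472.
Price p_m = 228.6 − 2·32.4472 = 163.7056; MC(q_m) = 98 + 0.025·32.4472 = 98.8112.
Competitive q* = 64.4938, so Δq = 32.0466; wedge = 163.7056 − 98.8112 = 64.8944.
Deadweight loss = ½ × 32.0466 × 64.8944 = 1039.82.

1039.82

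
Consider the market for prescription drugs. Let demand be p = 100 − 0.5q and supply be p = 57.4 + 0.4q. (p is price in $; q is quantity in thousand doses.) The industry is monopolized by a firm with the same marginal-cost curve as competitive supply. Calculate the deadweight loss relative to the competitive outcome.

$128.60 thousand

Competitive equilibrium: 100 − 0.5q = 57.4 + 0.4q → q* = 47.3333, p* = 76.3333.
Marginal revenue: MR = 100 − q. Set MR = MC: 100 − q = 57.4 + 0.4q → q_m = 30.4286.
Price p_m = 100 − 0.5·30.4286 = 84.7857; MC(q_m) = 57.4 + 0.4·30.4286 = 69.5714.
Competitive q* = 47.3333, so Δq = 16.9047; wedge = 84.7857 − 69.5714 = 15.2143.
DWL = ½ × 16.9047 × 15.2143 = $128.60 thousand.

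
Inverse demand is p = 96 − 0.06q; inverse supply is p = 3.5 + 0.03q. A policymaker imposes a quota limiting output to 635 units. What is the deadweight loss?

6942.35

Competitive equilibrium: 96 − 0.06q = 3.5 + 0.03q → q* = 1027.7778, p* = 34.3333.
At q = 635: demand price = 96 − 0.06·635 = 57.9; supply price = 3.5 + 0.03·635 = 22.55.
Δq = 1027.7778 − 635 = 392.7778; wedge = 57.9 − 22.55 = 35.35.
Deadweight loss = ½ × 392.7778 × 35.35 = 6942.35.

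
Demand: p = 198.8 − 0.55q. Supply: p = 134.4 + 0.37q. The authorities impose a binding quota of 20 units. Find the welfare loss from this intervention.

1150

Competitive equilibrium: 198.8 − 0.55q = 134.4 + 0.37q → q* = 70, p* = 160.3.
At q = 20: demand price = 198.8 − 0.55·20 = 187.8; supply price = 134.4 + 0.37·20 = 141.8.
Δq = 70 − 20 = 50; wedge = 187.8 − 141.8 = 46.
Welfare loss = ½ × 50 × 46 = 1150.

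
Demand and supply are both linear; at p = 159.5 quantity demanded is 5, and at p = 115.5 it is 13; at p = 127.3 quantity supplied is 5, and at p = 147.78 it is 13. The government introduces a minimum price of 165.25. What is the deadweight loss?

Demand slope = (115.5 − 159.5)/(13 − 5) = −5.5, so p = 187 − 5.5q.
Supply slope = (147.78 − 127.3)/(13 − 5) = 2.56, so p = 114.5 + 2.56q.
Competitive equilibrium: 187 − 5.5q = 114.5 + 2.56q → q* = 8.995, p* = 137.5273.
At the floor p = 165.25, quantity demanded = (187 − 165.25)/5.5 = 3.9545.
Sellers' marginal cost at q' = 3.9545: 114.5 + 2.56·3.9545 = 124.6235.
Δq = 8.995 − 3.9545 = 5.0405; wedge = 165.25 − 124.6235 = 40.6265.
Deadweight loss = ½ × 5.0405 × 40.6265 = 102.39.

102.39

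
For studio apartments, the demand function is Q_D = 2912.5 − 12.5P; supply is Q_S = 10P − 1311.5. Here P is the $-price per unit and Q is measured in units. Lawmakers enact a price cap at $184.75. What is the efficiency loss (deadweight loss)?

In inverse form: demand P = 233 − 0.08Q, supply P = 131.15 + 0.1Q.
Competitive equilibrium: 233 − 0.08Q = 131.15 + 0.1Q → Q* = 565.8333, P* = 187.7333.
At the ceiling P = 184.75, quantity supplied = (184.75 − 131.15)/0.1 = 536.
Willingness to pay at Q' = 536: 233 − 0.08·536 = 190.12.
ΔQ = 565.8333 − 536 = 29.8333; wedge = 190.12 − 184.75 = 5.37.
Welfare loss = ½ × 29.8333 × 5.37 = $80.10.

$80.10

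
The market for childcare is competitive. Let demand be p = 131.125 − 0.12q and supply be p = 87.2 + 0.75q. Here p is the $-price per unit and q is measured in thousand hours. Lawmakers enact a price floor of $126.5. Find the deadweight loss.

Competitive equilibrium: 131.125 − 0.12q = 87.2 + 0.75q → q* = 50.4885, p* = 125.0664.
At the floor p = 126.5, quantity demanded = (131.125 − 126.5)/0.12 = 38.5417.
Sellers' marginal cost at q' = 38.5417: 87.2 + 0.75·38.5417 = 116.1063.
Δq = 50.4885 − 38.5417 = 11.9468; wedge = 126.5 − 116.1063 = 10.3937.
DWL = ½ × 11.9468 × 10.3937 = $62.09 thousand.

$62.09 thousand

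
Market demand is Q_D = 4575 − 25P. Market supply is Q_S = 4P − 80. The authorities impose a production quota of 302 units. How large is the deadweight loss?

9807.20

In inverse form: demand P = 183 − 0.04Q, supply P = 20 + 0.25Q.
Competitive equilibrium: 183 − 0.04Q = 20 + 0.25Q → Q* = 562.069, P* = 160.5172.
At Q = 302: demand price = 183 − 0.04·302 = 170.92; supply price = 20 + 0.25·302 = 95.5.
ΔQ = 562.069 − 302 = 260.069; wedge = 170.92 − 95.5 = 75.42.
Deadweight loss = ½ × 260.069 × 75.42 = 9807.20.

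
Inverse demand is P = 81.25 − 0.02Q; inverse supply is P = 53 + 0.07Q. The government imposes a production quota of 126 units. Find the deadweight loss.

1588.60

Competitive equilibrium: 81.25 − 0.02Q = 53 + 0.07Q → Q* = 313.8889, P* = 74.9722.
At Q = 126: demand price = 81.25 − 0.02·126 = 78.73; supply price = 53 + 0.07·126 = 61.82.
ΔQ = 313.8889 − 126 = 187.8889; wedge = 78.73 − 61.82 = 16.91.
Deadweight loss = ½ × 187.8889 × 16.91 = 1588.60.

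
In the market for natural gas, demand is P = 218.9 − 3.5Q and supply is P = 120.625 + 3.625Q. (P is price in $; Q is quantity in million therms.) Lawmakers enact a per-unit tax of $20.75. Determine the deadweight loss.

Competitive equilibrium: 218.9 − 3.5Q = 120.625 + 3.625Q → Q* = 13.79298, P* = 170.62456.
With the tax, the buyer price exceeds the seller price by 20.75: (218.9 − 3.5Q) − (120.625 + 3.625Q) = 20.75 → Q' = 10.8807.
ΔQ = 13.79298 − 10.8807 = 2.91228; the wedge equals the tax, 20.75.
DWL = ½ × 2.91228 × 20.75 = $30.21 million.

$30.21 million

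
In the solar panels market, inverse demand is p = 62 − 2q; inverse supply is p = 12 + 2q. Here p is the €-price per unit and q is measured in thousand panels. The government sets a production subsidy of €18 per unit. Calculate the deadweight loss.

Competitive equilibrium: 62 − 2q = 12 + 2q → q* = 12.5, p* = 37.
The subsidy lowers effective supply by 18: p = 2q − 6.
New quantity: 62 − 2q = 2q − 6 → q' = 17.
Overproduction Δq = 17 − 12.5 = 4.5; wedge = subsidy = 18.
Deadweight loss = ½ × 4.5 × 18 = €40.50 thousand.

€40.50 thousand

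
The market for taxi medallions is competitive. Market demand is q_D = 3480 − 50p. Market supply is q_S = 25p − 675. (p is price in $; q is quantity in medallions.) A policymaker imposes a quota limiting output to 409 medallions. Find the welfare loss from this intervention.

$2718.03

In inverse form: demand p = 69.6 − 0.02q, supply p = 27 + 0.04q.
Competitive equilibrium: 69.6 − 0.02q = 27 + 0.04q → q* = 710, p* = 55.4.
At q = 409: demand price = 69.6 − 0.02·409 = 61.42; supply price = 27 + 0.04·409 = 43.36.
Δq = 710 − 409 = 301; wedge = 61.42 − 43.36 = 18.06.
Deadweight loss = ½ × 301 × 18.06 = $2718.03.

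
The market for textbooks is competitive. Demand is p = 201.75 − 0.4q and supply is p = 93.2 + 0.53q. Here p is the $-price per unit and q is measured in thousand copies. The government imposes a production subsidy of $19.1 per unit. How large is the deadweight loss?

$196.13 thousand

Competitive equilibrium: 201.75 − 0.4q = 93.2 + 0.53q → q* = 116.72043, p* = 155.06183.
The subsidy lowers effective supply by 19.1: p = 74.1 + 0.53q.
New quantity: 201.75 − 0.4q = 74.1 + 0.53q → q' = 137.25806.
Overproduction Δq = 137.25806 − 116.72043 = 20.53763; wedge = subsidy = 19.1.
The triangle = ½ × 20.53763 × 19.1 = $196.13 thousand.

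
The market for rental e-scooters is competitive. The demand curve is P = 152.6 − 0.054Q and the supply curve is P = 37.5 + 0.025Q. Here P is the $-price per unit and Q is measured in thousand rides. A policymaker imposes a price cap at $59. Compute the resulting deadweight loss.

$14076.36 thousand

Competitive equilibrium: 152.6 − 0.054Q = 37.5 + 0.025Q → Q* = 1456.962, P* = 73.9241.
At the ceiling P = 59, quantity supplied = (59 − 37.5)/0.025 = 860.
Willingness to pay at Q' = 860: 152.6 − 0.054·860 = 106.16.
ΔQ = 1456.962 − 860 = 596.962; wedge = 106.16 − 59 = 47.16.
Deadweight loss = ½ × 596.962 × 47.16 = $14076.36 thousand.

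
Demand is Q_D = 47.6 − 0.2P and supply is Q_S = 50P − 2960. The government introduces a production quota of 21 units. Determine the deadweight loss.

536.32

In inverse form: demand P = 238 − 5Q, supply P = 59.2 + 0.02Q.
Competitive equilibrium: 238 − 5Q = 59.2 + 0.02Q → Q* = 35.6175, P* = 59.9124.
At Q = 21: demand price = 238 − 5·21 = 133; supply price = 59.2 + 0.02·21 = 59.62.
ΔQ = 35.6175 − 21 = 14.6175; wedge = 133 − 59.62 = 73.38.
Deadweight loss = ½ × 14.6175 × 73.38 = 536.32.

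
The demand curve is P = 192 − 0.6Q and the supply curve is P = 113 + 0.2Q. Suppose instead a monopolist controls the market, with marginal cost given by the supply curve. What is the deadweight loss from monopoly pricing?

716.44

Competitive equilibrium: 192 − 0.6Q = 113 + 0.2Q → Q* = 98.75, P* = 132.75.
Marginal revenue: MR = 192 − 1.2Q. Set MR = MC: 192 − 1.2Q = 113 + 0.2Q → Q_m = 56.4286.
Price P_m = 192 − 0.6·56.4286 = 158.1428; MC(Q_m) = 113 + 0.2·56.4286 = 124.2857.
Competitive Q* = 98.75, so ΔQ = 42.3214; wedge = 158.1428 − 124.2857 = 33.8571.
Welfare loss = ½ × 42.3214 × 33.8571 = 716.44.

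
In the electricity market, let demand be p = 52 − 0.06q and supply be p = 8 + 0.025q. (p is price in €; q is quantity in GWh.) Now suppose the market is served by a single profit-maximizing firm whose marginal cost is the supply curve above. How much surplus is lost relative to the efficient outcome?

Competitive equilibrium: 52 − 0.06q = 8 + 0.025q → q* = 517.6471, p* = 20.9412.
Marginal revenue: MR = 52 − 0.12q. Set MR = MC: 52 − 0.12q = 8 + 0.025q → q_m = 303.4483.
Price p_m = 52 − 0.06·303.4483 = 33.7931; MC(q_m) = 8 + 0.025·303.4483 = 15.5862.
Competitive q* = 517.6471, so Δq = 214.1988; wedge = 33.7931 − 15.5862 = 18.2069.
Welfare loss = ½ × 214.1988 × 18.2069 = €1949.95.

€1949.95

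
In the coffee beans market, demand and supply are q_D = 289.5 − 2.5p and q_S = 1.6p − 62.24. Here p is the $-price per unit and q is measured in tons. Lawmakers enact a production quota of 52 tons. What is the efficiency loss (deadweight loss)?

In inverse form: demand p = 115.8 − 0.4q, supply p = 38.9 + 0.625q.
Competitive equilibrium: 115.8 − 0.4q = 38.9 + 0.625q → q* = 75.0244, p* = 85.7902.
At q = 52: demand price = 115.8 − 0.4·52 = 95; supply price = 38.9 + 0.625·52 = 71.4.
Δq = 75.0244 − 52 = 23.0244; wedge = 95 − 71.4 = 23.6.
The triangle = ½ × 23.0244 × 23.6 = $271.69.

$271.69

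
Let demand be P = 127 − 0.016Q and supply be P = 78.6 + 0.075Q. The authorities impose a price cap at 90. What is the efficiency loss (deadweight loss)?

6565.64

Competitive equilibrium: 127 − 0.016Q = 78.6 + 0.075Q → Q* = 531.8681, P* = 118.4901.
At the ceiling P = 90, quantity supplied = (90 − 78.6)/0.075 = 152.
Willingness to pay at Q' = 152: 127 − 0.016·152 = 124.568.
ΔQ = 531.8681 − 152 = 379.8681; wedge = 124.568 − 90 = 34.568.
Welfare loss = ½ × 379.8681 × 34.568 = 6565.64.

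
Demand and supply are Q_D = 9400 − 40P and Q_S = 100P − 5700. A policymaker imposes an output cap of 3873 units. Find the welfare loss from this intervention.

25736.83

In inverse form: demand P = 235 − 0.025Q, supply P = 57 + 0.01Q.
Competitive equilibrium: 235 − 0.025Q = 57 + 0.01Q → Q* = 5085.7143, P* = 107.8571.
At Q = 3873: demand price = 235 − 0.025·3873 = 138.175; supply price = 57 + 0.01·3873 = 95.73.
ΔQ = 5085.7143 − 3873 = 1212.7143; wedge = 138.175 − 95.73 = 42.445.
DWL = ½ × 1212.7143 × 42.445 = 25736.83.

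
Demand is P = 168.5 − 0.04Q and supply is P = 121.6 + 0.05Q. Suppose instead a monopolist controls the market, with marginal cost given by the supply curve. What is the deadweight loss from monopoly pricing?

Competitive equilibrium: 168.5 − 0.04Q = 121.6 + 0.05Q → Q* = 521.11111, P* = 147.65556.
Marginal revenue: MR = 168.5 − 0.08Q. Set MR = MC: 168.5 − 0.08Q = 121.6 + 0.05Q → Q_m = 360.76923.
Price P_m = 168.5 − 0.04·360.76923 = 154.06923; MC(Q_m) = 121.6 + 0.05·360.76923 = 139.63846.
Competitive Q* = 521.11111, so ΔQ = 160.34188; wedge = 154.06923 − 139.63846 = 14.43077.
Deadweight loss = ½ × 160.34188 × 14.43077 = 1156.93.

1156.93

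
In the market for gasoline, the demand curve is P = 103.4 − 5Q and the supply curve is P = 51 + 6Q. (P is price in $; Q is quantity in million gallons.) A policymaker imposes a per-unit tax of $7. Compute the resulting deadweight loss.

$2.23 million

Competitive equilibrium: 103.4 − 5Q = 51 + 6Q → Q* = 4.7636, P* = 79.5818.
With the tax, the buyer price exceeds the seller price by 7: (103.4 − 5Q) − (51 + 6Q) = 7 → Q' = 4.1273.
ΔQ = 4.7636 − 4.1273 = 0.6363; the wedge equals the tax, 7.
Welfare loss = ½ × 0.6363 × 7 = $2.23 million.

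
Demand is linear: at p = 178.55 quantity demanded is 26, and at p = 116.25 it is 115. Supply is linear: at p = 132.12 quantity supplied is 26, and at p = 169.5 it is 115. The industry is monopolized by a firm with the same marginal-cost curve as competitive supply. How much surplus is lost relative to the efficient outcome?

Demand slope = (116.25 − 178.55)/(115 − 26) = −0.7, so p = 196.75 − 0.7q.
Supply slope = (169.5 − 132.12)/(115 − 26) = 0.42, so p = 121.2 + 0.42q.
Competitive equilibrium: 196.75 − 0.7q = 121.2 + 0.42q → q* = 67.4554, p* = 149.5313.
Marginal revenue: MR = 196.75 − 1.4q. Set MR = MC: 196.75 − 1.4q = 121.2 + 0.42q → q_m = 41.511.
Price p_m = 196.75 − 0.7·41.511 = 167.6923; MC(q_m) = 121.2 + 0.42·41.511 = 138.6346.
Competitive q* = 67.4554, so Δq = 25.9444; wedge = 167.6923 − 138.6346 = 29.0577.
DWL = ½ × 25.9444 × 29.0577 = 376.94.

376.94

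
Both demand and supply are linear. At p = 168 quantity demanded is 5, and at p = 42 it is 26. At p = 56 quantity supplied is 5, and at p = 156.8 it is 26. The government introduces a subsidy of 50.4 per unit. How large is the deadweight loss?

Demand slope = (42 − 168)/(26 − 5) = −6, so p = 198 − 6q.
Supply slope = (156.8 − 56)/(26 − 5) = 4.8, so p = 32 + 4.8q.
Competitive equilibrium: 198 − 6q = 32 + 4.8q → q* = 15.3704, p* = 105.7778.
The subsidy lowers effective supply by 50.4: p = 4.8q − 18.4.
New quantity: 198 − 6q = 4.8q − 18.4 → q' = 20.037.
Overproduction Δq = 20.037 − 15.3704 = 4.6666; wedge = subsidy = 50.4.
The triangle = ½ × 4.6666 × 50.4 = 117.60.

117.60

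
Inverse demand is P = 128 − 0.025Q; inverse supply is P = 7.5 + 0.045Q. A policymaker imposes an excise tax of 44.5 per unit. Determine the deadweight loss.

14144.64

Competitive equilibrium: 128 − 0.025Q = 7.5 + 0.045Q → Q* = 1721.4286, P* = 84.9643.
With the tax, the buyer price exceeds the seller price by 44.5: (128 − 0.025Q) − (7.5 + 0.045Q) = 44.5 → Q' = 1085.7143.
ΔQ = 1721.4286 − 1085.7143 = 635.7143; the wedge equals the tax, 44.5.
DWL = ½ × 635.7143 × 44.5 = 14144.64.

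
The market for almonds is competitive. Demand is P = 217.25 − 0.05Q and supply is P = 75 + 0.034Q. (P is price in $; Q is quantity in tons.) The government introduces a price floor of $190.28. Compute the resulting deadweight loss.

Competitive equilibrium: 217.25 − 0.05Q = 75 + 0.034Q → Q* = 1693.4524, P* = 132.5774.
At the floor P = 190.28, quantity demanded = (217.25 − 190.28)/0.05 = 539.4.
Sellers' marginal cost at Q' = 539.4: 75 + 0.034·539.4 = 93.3396.
ΔQ = 1693.4524 − 539.4 = 1154.0524; wedge = 190.28 − 93.3396 = 96.9404.
Welfare loss = ½ × 1154.0524 × 96.9404 = $55937.15.

$55937.15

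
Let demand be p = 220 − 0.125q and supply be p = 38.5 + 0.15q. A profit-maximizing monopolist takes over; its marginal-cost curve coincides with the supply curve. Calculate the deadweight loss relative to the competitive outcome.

5849.12

Competitive equilibrium: 220 − 0.125q = 38.5 + 0.15q → q* = 660, p* = 137.5.
Marginal revenue: MR = 220 − 0.25q. Set MR = MC: 220 − 0.25q = 38.5 + 0.15q → q_m = 453.75.
Price p_m = 220 − 0.125·453.75 = 163.28125; MC(q_m) = 38.5 + 0.15·453.75 = 106.5625.
Competitive q* = 660, so Δq = 206.25; wedge = 163.28125 − 106.5625 = 56.71875.
Welfare loss = ½ × 206.25 × 56.71875 = 5849.12.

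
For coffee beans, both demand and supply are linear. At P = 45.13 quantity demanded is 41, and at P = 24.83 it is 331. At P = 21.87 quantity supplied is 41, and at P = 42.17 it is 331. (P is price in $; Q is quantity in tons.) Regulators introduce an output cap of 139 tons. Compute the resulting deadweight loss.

$325.04

Demand slope = (24.83 − 45.13)/(331 − 41) = −0.07, so P = 48 − 0.07Q.
Supply slope = (42.17 − 21.87)/(331 − 41) = 0.07, so P = 19 + 0.07Q.
Competitive equilibrium: 48 − 0.07Q = 19 + 0.07Q → Q* = 207.1429, P* = 33.5.
At Q = 139: demand price = 48 − 0.07·139 = 38.27; supply price = 19 + 0.07·139 = 28.73.
ΔQ = 207.1429 − 139 = 68.1429; wedge = 38.27 − 28.73 = 9.54.
The triangle = ½ × 68.1429 × 9.54 = $325.04.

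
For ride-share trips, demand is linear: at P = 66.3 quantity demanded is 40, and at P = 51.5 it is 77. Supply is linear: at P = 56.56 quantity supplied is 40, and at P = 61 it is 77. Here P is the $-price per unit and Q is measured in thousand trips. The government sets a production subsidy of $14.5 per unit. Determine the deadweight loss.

Demand slope = (51.5 − 66.3)/(77 − 40) = −0.4, so P = 82.3 − 0.4Q.
Supply slope = (61 − 56.56)/(77 − 40) = 0.12, so P = 51.76 + 0.12Q.
Competitive equilibrium: 82.3 − 0.4Q = 51.76 + 0.12Q → Q* = 58.7308, P* = 58.8077.
The subsidy lowers effective supply by 14.5: P = 37.26 + 0.12Q.
New quantity: 82.3 − 0.4Q = 37.26 + 0.12Q → Q' = 86.6154.
Overproduction ΔQ = 86.6154 − 58.7308 = 27.8846; wedge = subsidy = 14.5.
Deadweight loss = ½ × 27.8846 × 14.5 = $202.16 thousand.

$202.16 thousand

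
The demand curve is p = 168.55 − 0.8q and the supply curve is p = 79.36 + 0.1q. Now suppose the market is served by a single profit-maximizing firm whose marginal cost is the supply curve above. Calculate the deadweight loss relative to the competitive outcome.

Competitive equilibrium: 168.55 − 0.8q = 79.36 + 0.1q → q* = 99.1, p* = 89.27.
Marginal revenue: MR = 168.55 − 1.6q. Set MR = MC: 168.55 − 1.6q = 79.36 + 0.1q → q_m = 52.4647.
Price p_m = 168.55 − 0.8·52.4647 = 126.5782; MC(q_m) = 79.36 + 0.1·52.4647 = 84.6065.
Competitive q* = 99.1, so Δq = 46.6353; wedge = 126.5782 − 84.6065 = 41.9717.
DWL = ½ × 46.6353 × 41.9717 = 978.68.

978.68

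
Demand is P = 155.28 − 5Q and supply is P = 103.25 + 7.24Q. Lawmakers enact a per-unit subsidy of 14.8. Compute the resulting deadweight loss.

8.95

Competitive equilibrium: 155.28 − 5Q = 103.25 + 7.24Q → Q* = 4.2508, P* = 134.0259.
The subsidy lowers effective supply by 14.8: P = 88.45 + 7.24Q.
New quantity: 155.28 − 5Q = 88.45 + 7.24Q → Q' = 5.46.
Overproduction ΔQ = 5.46 − 4.2508 = 1.2092; wedge = subsidy = 14.8.
The triangle = ½ × 1.2092 × 14.8 = 8.95.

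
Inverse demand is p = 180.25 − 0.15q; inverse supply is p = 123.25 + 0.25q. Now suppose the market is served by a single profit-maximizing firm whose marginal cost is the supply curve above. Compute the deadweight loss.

Competitive equilibrium: 180.25 − 0.15q = 123.25 + 0.25q → q* = 142.5, p* = 158.875.
Marginal revenue: MR = 180.25 − 0.3q. Set MR = MC: 180.25 − 0.3q = 123.25 + 0.25q → q_m = 103.6364.
Price p_m = 180.25 − 0.15·103.6364 = 164.7045; MC(q_m) = 123.25 + 0.25·103.6364 = 149.1591.
Competitive q* = 142.5, so Δq = 38.8636; wedge = 164.7045 − 149.1591 = 15.5454.
DWL = ½ × 38.8636 × 15.5454 = 302.08.

302.08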